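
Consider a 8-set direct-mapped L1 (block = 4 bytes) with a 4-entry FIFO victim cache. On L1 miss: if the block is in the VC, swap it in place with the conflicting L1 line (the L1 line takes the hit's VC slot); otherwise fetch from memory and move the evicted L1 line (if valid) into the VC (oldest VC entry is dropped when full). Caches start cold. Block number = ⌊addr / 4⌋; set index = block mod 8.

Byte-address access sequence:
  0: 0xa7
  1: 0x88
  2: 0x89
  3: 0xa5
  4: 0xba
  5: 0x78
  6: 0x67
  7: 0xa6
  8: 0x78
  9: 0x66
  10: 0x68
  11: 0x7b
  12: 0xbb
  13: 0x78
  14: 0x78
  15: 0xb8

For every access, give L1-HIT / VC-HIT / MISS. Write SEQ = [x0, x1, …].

0: 0xa7 (blk 41, set 1) → MISS  vc=[]
1: 0x88 (blk 34, set 2) → MISS  vc=[]
2: 0x89 (blk 34, set 2) → L1-HIT  vc=[]
3: 0xa5 (blk 41, set 1) → L1-HIT  vc=[]
4: 0xba (blk 46, set 6) → MISS  vc=[]
5: 0x78 (blk 30, set 6) → MISS  vc=[46]
6: 0x67 (blk 25, set 1) → MISS  vc=[46, 41]
7: 0xa6 (blk 41, set 1) → VC-HIT  vc=[46, 25]
8: 0x78 (blk 30, set 6) → L1-HIT  vc=[46, 25]
9: 0x66 (blk 25, set 1) → VC-HIT  vc=[46, 41]
10: 0x68 (blk 26, set 2) → MISS  vc=[46, 41, 34]
11: 0x7b (blk 30, set 6) → L1-HIT  vc=[46, 41, 34]
12: 0xbb (blk 46, set 6) → VC-HIT  vc=[30, 41, 34]
13: 0x78 (blk 30, set 6) → VC-HIT  vc=[46, 41, 34]
14: 0x78 (blk 30, set 6) → L1-HIT  vc=[46, 41, 34]
15: 0xb8 (blk 46, set 6) → VC-HIT  vc=[30, 41, 34]

SEQ = [MISS, MISS, L1-HIT, L1-HIT, MISS, MISS, MISS, VC-HIT, L1-HIT, VC-HIT, MISS, L1-HIT, VC-HIT, VC-HIT, L1-HIT, VC-HIT]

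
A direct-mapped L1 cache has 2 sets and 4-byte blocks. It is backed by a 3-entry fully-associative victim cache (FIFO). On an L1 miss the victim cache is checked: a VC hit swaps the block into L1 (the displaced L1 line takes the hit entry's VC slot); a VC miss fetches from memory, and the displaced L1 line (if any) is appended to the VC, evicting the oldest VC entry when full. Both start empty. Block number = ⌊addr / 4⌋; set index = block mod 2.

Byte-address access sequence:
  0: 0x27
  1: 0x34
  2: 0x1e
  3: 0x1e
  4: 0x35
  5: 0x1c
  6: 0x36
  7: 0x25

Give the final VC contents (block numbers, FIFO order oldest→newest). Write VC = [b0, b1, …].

VC = [13, 7]

  [0] addr=0x27 blk=9 s=1: MISS | VC []
  [1] addr=0x34 blk=13 s=1: MISS | VC [9]
  [2] addr=0x1e blk=7 s=1: MISS | VC [9, 13]
  [3] addr=0x1e blk=7 s=1: L1-HIT | VC [9, 13]
  [4] addr=0x35 blk=13 s=1: VC-HIT | VC [9, 7]
  [5] addr=0x1c blk=7 s=1: VC-HIT | VC [9, 13]
  [6] addr=0x36 blk=13 s=1: VC-HIT | VC [9, 7]
  [7] addr=0x25 blk=9 s=1: VC-HIT | VC [13, 7]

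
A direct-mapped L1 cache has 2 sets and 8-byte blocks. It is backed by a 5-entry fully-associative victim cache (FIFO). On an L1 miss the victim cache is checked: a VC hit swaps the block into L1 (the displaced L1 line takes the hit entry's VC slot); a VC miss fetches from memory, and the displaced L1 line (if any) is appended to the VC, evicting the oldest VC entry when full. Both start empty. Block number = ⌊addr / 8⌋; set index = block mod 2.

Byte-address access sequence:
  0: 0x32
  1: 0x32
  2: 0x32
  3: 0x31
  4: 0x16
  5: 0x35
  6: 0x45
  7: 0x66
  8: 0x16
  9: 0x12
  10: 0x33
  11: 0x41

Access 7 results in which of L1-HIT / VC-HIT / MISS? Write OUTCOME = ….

OUTCOME = MISS

  [0] addr=0x32 blk=6 s=0: MISS | VC []
  [1] addr=0x32 blk=6 s=0: L1-HIT | VC []
  [2] addr=0x32 blk=6 s=0: L1-HIT | VC []
  [3] addr=0x31 blk=6 s=0: L1-HIT | VC []
  [4] addr=0x16 blk=2 s=0: MISS | VC [6]
  [5] addr=0x35 blk=6 s=0: VC-HIT | VC [2]
  [6] addr=0x45 blk=8 s=0: MISS | VC [2, 6]
  [7] addr=0x66 blk=12 s=0: MISS | VC [2, 6, 8]
  [8] addr=0x16 blk=2 s=0: VC-HIT | VC [12, 6, 8]
  [9] addr=0x12 blk=2 s=0: L1-HIT | VC [12, 6, 8]
  [10] addr=0x33 blk=6 s=0: VC-HIT | VC [12, 2, 8]
  [11] addr=0x41 blk=8 s=0: VC-HIT | VC [12, 2, 6]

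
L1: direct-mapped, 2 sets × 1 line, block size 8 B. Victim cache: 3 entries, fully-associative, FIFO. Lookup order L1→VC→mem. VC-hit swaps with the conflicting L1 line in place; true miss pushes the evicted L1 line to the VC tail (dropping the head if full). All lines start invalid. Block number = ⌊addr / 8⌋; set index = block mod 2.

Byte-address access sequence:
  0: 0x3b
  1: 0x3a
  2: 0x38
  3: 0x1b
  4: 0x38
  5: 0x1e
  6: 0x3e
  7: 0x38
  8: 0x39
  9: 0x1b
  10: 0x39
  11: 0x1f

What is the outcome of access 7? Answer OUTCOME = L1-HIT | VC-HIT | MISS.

#0 0x3b→b7/s1 MISS; vc=[]
#1 0x3a→b7/s1 L1-HIT; vc=[]
#2 0x38→b7/s1 L1-HIT; vc=[]
#3 0x1b→b3/s1 MISS; vc=[7]
#4 0x38→b7/s1 VC-HIT; vc=[3]
#5 0x1e→b3/s1 VC-HIT; vc=[7]
#6 0x3e→b7/s1 VC-HIT; vc=[3]
#7 0x38→b7/s1 L1-HIT; vc=[3]
#8 0x39→b7/s1 L1-HIT; vc=[3]
#9 0x1b→b3/s1 VC-HIT; vc=[7]
#10 0x39→b7/s1 VC-HIT; vc=[3]
#11 0x1f→b3/s1 VC-HIT; vc=[7]

OUTCOME = L1-HIT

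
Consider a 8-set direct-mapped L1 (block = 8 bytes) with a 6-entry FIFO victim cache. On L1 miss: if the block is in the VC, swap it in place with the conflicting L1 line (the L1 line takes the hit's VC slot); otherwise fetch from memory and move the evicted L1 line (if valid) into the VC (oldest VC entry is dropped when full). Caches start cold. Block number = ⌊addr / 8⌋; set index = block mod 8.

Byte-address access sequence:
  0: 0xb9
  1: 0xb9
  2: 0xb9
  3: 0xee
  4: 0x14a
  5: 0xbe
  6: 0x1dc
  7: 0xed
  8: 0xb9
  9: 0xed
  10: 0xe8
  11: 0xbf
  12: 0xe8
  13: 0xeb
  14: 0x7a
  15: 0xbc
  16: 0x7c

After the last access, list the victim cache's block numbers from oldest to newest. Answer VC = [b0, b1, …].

VC = [23]

  [0] addr=0xb9 blk=23 s=7: MISS | VC []
  [1] addr=0xb9 blk=23 s=7: L1-HIT | VC []
  [2] addr=0xb9 blk=23 s=7: L1-HIT | VC []
  [3] addr=0xee blk=29 s=5: MISS | VC []
  [4] addr=0x14a blk=41 s=1: MISS | VC []
  [5] addr=0xbe blk=23 s=7: L1-HIT | VC []
  [6] addr=0x1dc blk=59 s=3: MISS | VC []
  [7] addr=0xed blk=29 s=5: L1-HIT | VC []
  [8] addr=0xb9 blk=23 s=7: L1-HIT | VC []
  [9] addr=0xed blk=29 s=5: L1-HIT | VC []
  [10] addr=0xe8 blk=29 s=5: L1-HIT | VC []
  [11] addr=0xbf blk=23 s=7: L1-HIT | VC []
  [12] addr=0xe8 blk=29 s=5: L1-HIT | VC []
  [13] addr=0xeb blk=29 s=5: L1-HIT | VC []
  [14] addr=0x7a blk=15 s=7: MISS | VC [23]
  [15] addr=0xbc blk=23 s=7: VC-HIT | VC [15]
  [16] addr=0x7c blk=15 s=7: VC-HIT | VC [23]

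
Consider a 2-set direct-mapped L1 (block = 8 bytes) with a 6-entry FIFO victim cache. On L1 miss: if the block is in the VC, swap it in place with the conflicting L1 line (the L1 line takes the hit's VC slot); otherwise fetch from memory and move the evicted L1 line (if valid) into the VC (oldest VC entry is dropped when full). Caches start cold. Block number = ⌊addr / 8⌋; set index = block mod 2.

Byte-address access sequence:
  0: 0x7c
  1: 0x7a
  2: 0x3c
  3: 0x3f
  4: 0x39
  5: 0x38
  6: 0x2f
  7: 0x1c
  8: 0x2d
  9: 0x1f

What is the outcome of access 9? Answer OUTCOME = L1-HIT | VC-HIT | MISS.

0: 0x7c (blk 15, set 1) → MISS  vc=[]
1: 0x7a (blk 15, set 1) → L1-HIT  vc=[]
2: 0x3c (blk 7, set 1) → MISS  vc=[15]
3: 0x3f (blk 7, set 1) → L1-HIT  vc=[15]
4: 0x39 (blk 7, set 1) → L1-HIT  vc=[15]
5: 0x38 (blk 7, set 1) → L1-HIT  vc=[15]
6: 0x2f (blk 5, set 1) → MISS  vc=[15, 7]
7: 0x1c (blk 3, set 1) → MISS  vc=[15, 7, 5]
8: 0x2d (blk 5, set 1) → VC-HIT  vc=[15, 7, 3]
9: 0x1f (blk 3, set 1) → VC-HIT  vc=[15, 7, 5]

OUTCOME = VC-HIT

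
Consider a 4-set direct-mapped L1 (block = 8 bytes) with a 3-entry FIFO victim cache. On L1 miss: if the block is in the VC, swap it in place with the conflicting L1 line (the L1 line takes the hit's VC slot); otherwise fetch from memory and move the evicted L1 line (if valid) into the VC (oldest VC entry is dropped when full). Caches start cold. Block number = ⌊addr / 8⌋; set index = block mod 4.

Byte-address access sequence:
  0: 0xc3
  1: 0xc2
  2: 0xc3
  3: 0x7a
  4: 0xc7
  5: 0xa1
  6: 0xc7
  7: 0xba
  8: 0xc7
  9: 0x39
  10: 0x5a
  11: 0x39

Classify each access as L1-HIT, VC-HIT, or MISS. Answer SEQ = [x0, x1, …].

SEQ = [MISS, L1-HIT, L1-HIT, MISS, L1-HIT, MISS, VC-HIT, MISS, L1-HIT, MISS, MISS, VC-HIT]

#0 0xc3→b24/s0 MISS; vc=[]
#1 0xc2→b24/s0 L1-HIT; vc=[]
#2 0xc3→b24/s0 L1-HIT; vc=[]
#3 0x7a→b15/s3 MISS; vc=[]
#4 0xc7→b24/s0 L1-HIT; vc=[]
#5 0xa1→b20/s0 MISS; vc=[24]
#6 0xc7→b24/s0 VC-HIT; vc=[20]
#7 0xba→b23/s3 MISS; vc=[20,15]
#8 0xc7→b24/s0 L1-HIT; vc=[20,15]
#9 0x39→b7/s3 MISS; vc=[20,15,23]
#10 0x5a→b11/s3 MISS; vc=[15,23,7]
#11 0x39→b7/s3 VC-HIT; vc=[15,23,11]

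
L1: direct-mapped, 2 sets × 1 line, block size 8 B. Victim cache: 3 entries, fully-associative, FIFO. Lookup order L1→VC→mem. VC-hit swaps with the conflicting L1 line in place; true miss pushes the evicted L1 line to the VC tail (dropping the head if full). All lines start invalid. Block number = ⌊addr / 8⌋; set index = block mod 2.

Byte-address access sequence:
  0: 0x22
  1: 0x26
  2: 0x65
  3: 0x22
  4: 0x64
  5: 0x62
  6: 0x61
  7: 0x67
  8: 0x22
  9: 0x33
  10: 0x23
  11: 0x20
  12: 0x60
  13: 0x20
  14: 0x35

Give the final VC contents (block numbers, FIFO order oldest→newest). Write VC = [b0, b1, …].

VC = [12, 4]

0: 0x22 (blk 4, set 0) → MISS  vc=[]
1: 0x26 (blk 4, set 0) → L1-HIT  vc=[]
2: 0x65 (blk 12, set 0) → MISS  vc=[4]
3: 0x22 (blk 4, set 0) → VC-HIT  vc=[12]
4: 0x64 (blk 12, set 0) → VC-HIT  vc=[4]
5: 0x62 (blk 12, set 0) → L1-HIT  vc=[4]
6: 0x61 (blk 12, set 0) → L1-HIT  vc=[4]
7: 0x67 (blk 12, set 0) → L1-HIT  vc=[4]
8: 0x22 (blk 4, set 0) → VC-HIT  vc=[12]
9: 0x33 (blk 6, set 0) → MISS  vc=[12, 4]
10: 0x23 (blk 4, set 0) → VC-HIT  vc=[12, 6]
11: 0x20 (blk 4, set 0) → L1-HIT  vc=[12, 6]
12: 0x60 (blk 12, set 0) → VC-HIT  vc=[4, 6]
13: 0x20 (blk 4, set 0) → VC-HIT  vc=[12, 6]
14: 0x35 (blk 6, set 0) → VC-HIT  vc=[12, 4]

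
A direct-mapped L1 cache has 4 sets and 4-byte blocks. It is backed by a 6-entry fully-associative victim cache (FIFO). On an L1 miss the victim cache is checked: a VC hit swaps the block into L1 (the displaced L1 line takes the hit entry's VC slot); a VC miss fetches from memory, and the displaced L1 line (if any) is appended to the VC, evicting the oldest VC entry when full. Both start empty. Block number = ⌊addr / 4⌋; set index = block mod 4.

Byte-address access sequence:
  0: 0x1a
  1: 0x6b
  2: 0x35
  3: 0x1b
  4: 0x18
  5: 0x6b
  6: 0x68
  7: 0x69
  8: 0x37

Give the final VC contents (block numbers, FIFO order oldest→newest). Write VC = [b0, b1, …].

VC = [6]

#0 0x1a→b6/s2 MISS; vc=[]
#1 0x6b→b26/s2 MISS; vc=[6]
#2 0x35→b13/s1 MISS; vc=[6]
#3 0x1b→b6/s2 VC-HIT; vc=[26]
#4 0x18→b6/s2 L1-HIT; vc=[26]
#5 0x6b→b26/s2 VC-HIT; vc=[6]
#6 0x68→b26/s2 L1-HIT; vc=[6]
#7 0x69→b26/s2 L1-HIT; vc=[6]
#8 0x37→b13/s1 L1-HIT; vc=[6]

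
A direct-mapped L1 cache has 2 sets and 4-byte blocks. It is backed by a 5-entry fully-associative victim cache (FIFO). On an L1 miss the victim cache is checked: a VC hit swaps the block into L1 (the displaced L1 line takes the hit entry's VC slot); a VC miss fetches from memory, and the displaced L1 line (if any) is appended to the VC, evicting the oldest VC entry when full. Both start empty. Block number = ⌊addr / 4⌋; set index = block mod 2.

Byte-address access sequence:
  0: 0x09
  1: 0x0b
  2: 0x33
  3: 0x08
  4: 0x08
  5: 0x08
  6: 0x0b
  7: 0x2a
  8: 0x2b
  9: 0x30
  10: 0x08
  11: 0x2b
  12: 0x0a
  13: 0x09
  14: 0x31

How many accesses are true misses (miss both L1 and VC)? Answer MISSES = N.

0: 0x9 (blk 2, set 0) → MISS  vc=[]
1: 0xb (blk 2, set 0) → L1-HIT  vc=[]
2: 0x33 (blk 12, set 0) → MISS  vc=[2]
3: 0x8 (blk 2, set 0) → VC-HIT  vc=[12]
4: 0x8 (blk 2, set 0) → L1-HIT  vc=[12]
5: 0x8 (blk 2, set 0) → L1-HIT  vc=[12]
6: 0xb (blk 2, set 0) → L1-HIT  vc=[12]
7: 0x2a (blk 10, set 0) → MISS  vc=[12, 2]
8: 0x2b (blk 10, set 0) → L1-HIT  vc=[12, 2]
9: 0x30 (blk 12, set 0) → VC-HIT  vc=[10, 2]
10: 0x8 (blk 2, set 0) → VC-HIT  vc=[10, 12]
11: 0x2b (blk 10, set 0) → VC-HIT  vc=[2, 12]
12: 0xa (blk 2, set 0) → VC-HIT  vc=[10, 12]
13: 0x9 (blk 2, set 0) → L1-HIT  vc=[10, 12]
14: 0x31 (blk 12, set 0) → VC-HIT  vc=[10, 2]

MISSES = 3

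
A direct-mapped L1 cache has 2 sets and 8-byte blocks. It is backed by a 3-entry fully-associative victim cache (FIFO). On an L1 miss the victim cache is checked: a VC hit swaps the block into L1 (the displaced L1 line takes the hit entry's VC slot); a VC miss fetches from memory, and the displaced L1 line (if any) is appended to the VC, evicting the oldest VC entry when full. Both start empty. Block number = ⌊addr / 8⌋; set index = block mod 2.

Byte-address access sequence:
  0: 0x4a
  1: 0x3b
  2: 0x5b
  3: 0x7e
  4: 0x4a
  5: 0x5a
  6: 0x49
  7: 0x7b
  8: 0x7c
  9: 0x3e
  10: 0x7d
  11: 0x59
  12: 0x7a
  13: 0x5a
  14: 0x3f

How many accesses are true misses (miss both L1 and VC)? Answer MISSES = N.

MISSES = 4

  [0] addr=0x4a blk=9 s=1: MISS | VC []
  [1] addr=0x3b blk=7 s=1: MISS | VC [9]
  [2] addr=0x5b blk=11 s=1: MISS | VC [9, 7]
  [3] addr=0x7e blk=15 s=1: MISS | VC [9, 7, 11]
  [4] addr=0x4a blk=9 s=1: VC-HIT | VC [15, 7, 11]
  [5] addr=0x5a blk=11 s=1: VC-HIT | VC [15, 7, 9]
  [6] addr=0x49 blk=9 s=1: VC-HIT | VC [15, 7, 11]
  [7] addr=0x7b blk=15 s=1: VC-HIT | VC [9, 7, 11]
  [8] addr=0x7c blk=15 s=1: L1-HIT | VC [9, 7, 11]
  [9] addr=0x3e blk=7 s=1: VC-HIT | VC [9, 15, 11]
  [10] addr=0x7d blk=15 s=1: VC-HIT | VC [9, 7, 11]
  [11] addr=0x59 blk=11 s=1: VC-HIT | VC [9, 7, 15]
  [12] addr=0x7a blk=15 s=1: VC-HIT | VC [9, 7, 11]
  [13] addr=0x5a blk=11 s=1: VC-HIT | VC [9, 7, 15]
  [14] addr=0x3f blk=7 s=1: VC-HIT | VC [9, 11, 15]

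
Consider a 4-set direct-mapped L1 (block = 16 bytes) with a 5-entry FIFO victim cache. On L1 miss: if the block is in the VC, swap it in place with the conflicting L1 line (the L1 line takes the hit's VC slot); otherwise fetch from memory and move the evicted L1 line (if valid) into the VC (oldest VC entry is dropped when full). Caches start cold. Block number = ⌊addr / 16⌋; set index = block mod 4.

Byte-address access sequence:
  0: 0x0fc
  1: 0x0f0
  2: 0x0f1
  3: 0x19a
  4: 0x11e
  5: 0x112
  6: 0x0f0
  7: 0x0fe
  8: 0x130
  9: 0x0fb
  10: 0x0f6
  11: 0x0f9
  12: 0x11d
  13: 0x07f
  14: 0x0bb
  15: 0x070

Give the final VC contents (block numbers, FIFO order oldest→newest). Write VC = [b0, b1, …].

0: 0xfc (blk 15, set 3) → MISS  vc=[]
1: 0xf0 (blk 15, set 3) → L1-HIT  vc=[]
2: 0xf1 (blk 15, set 3) → L1-HIT  vc=[]
3: 0x19a (blk 25, set 1) → MISS  vc=[]
4: 0x11e (blk 17, set 1) → MISS  vc=[25]
5: 0x112 (blk 17, set 1) → L1-HIT  vc=[25]
6: 0xf0 (blk 15, set 3) → L1-HIT  vc=[25]
7: 0xfe (blk 15, set 3) → L1-HIT  vc=[25]
8: 0x130 (blk 19, set 3) → MISS  vc=[25, 15]
9: 0xfb (blk 15, set 3) → VC-HIT  vc=[25, 19]
10: 0xf6 (blk 15, set 3) → L1-HIT  vc=[25, 19]
11: 0xf9 (blk 15, set 3) → L1-HIT  vc=[25, 19]
12: 0x11d (blk 17, set 1) → L1-HIT  vc=[25, 19]
13: 0x7f (blk 7, set 3) → MISS  vc=[25, 19, 15]
14: 0xbb (blk 11, set 3) → MISS  vc=[25, 19, 15, 7]
15: 0x70 (blk 7, set 3) → VC-HIT  vc=[25, 19, 15, 11]

VC = [25, 19, 15, 11]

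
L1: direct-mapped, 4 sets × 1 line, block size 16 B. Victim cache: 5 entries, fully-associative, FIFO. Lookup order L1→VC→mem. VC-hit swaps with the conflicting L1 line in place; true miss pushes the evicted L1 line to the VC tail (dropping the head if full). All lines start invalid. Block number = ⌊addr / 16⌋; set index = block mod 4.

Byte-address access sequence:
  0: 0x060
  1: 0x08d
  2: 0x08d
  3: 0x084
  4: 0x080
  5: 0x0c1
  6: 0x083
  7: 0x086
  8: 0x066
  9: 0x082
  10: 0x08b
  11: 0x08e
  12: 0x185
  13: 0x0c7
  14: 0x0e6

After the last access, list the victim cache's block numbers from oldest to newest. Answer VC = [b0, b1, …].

  [0] addr=0x60 blk=6 s=2: MISS | VC []
  [1] addr=0x8d blk=8 s=0: MISS | VC []
  [2] addr=0x8d blk=8 s=0: L1-HIT | VC []
  [3] addr=0x84 blk=8 s=0: L1-HIT | VC []
  [4] addr=0x80 blk=8 s=0: L1-HIT | VC []
  [5] addr=0xc1 blk=12 s=0: MISS | VC [8]
  [6] addr=0x83 blk=8 s=0: VC-HIT | VC [12]
  [7] addr=0x86 blk=8 s=0: L1-HIT | VC [12]
  [8] addr=0x66 blk=6 s=2: L1-HIT | VC [12]
  [9] addr=0x82 blk=8 s=0: L1-HIT | VC [12]
  [10] addr=0x8b blk=8 s=0: L1-HIT | VC [12]
  [11] addr=0x8e blk=8 s=0: L1-HIT | VC [12]
  [12] addr=0x185 blk=24 s=0: MISS | VC [12, 8]
  [13] addr=0xc7 blk=12 s=0: VC-HIT | VC [24, 8]
  [14] addr=0xe6 blk=14 s=2: MISS | VC [24, 8, 6]

VC = [24, 8, 6]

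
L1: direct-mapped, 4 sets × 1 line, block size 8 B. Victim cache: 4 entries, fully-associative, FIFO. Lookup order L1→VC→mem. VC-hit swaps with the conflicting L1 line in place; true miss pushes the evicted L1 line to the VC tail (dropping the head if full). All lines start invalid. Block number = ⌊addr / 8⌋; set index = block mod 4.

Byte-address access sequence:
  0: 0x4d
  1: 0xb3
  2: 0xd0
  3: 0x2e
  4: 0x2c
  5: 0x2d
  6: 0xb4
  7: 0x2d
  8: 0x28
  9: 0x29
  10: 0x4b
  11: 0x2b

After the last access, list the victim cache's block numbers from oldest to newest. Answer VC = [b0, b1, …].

  [0] addr=0x4d blk=9 s=1: MISS | VC []
  [1] addr=0xb3 blk=22 s=2: MISS | VC []
  [2] addr=0xd0 blk=26 s=2: MISS | VC [22]
  [3] addr=0x2e blk=5 s=1: MISS | VC [22, 9]
  [4] addr=0x2c blk=5 s=1: L1-HIT | VC [22, 9]
  [5] addr=0x2d blk=5 s=1: L1-HIT | VC [22, 9]
  [6] addr=0xb4 blk=22 s=2: VC-HIT | VC [26, 9]
  [7] addr=0x2d blk=5 s=1: L1-HIT | VC [26, 9]
  [8] addr=0x28 blk=5 s=1: L1-HIT | VC [26, 9]
  [9] addr=0x29 blk=5 s=1: L1-HIT | VC [26, 9]
  [10] addr=0x4b blk=9 s=1: VC-HIT | VC [26, 5]
  [11] addr=0x2b blk=5 s=1: VC-HIT | VC [26, 9]

VC = [26, 9]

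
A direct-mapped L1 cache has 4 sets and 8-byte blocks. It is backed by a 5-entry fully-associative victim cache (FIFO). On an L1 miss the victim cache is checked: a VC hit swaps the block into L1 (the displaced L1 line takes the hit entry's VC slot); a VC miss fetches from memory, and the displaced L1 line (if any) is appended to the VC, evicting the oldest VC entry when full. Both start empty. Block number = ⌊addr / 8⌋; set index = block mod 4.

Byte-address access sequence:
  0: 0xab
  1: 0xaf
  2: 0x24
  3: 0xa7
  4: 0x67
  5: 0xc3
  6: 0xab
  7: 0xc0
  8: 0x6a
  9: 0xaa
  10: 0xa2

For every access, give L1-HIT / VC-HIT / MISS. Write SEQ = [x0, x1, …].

SEQ = [MISS, L1-HIT, MISS, MISS, MISS, MISS, L1-HIT, L1-HIT, MISS, VC-HIT, VC-HIT]

  [0] addr=0xab blk=21 s=1: MISS | VC []
  [1] addr=0xaf blk=21 s=1: L1-HIT | VC []
  [2] addr=0x24 blk=4 s=0: MISS | VC []
  [3] addr=0xa7 blk=20 s=0: MISS | VC [4]
  [4] addr=0x67 blk=12 s=0: MISS | VC [4, 20]
  [5] addr=0xc3 blk=24 s=0: MISS | VC [4, 20, 12]
  [6] addr=0xab blk=21 s=1: L1-HIT | VC [4, 20, 12]
  [7] addr=0xc0 blk=24 s=0: L1-HIT | VC [4, 20, 12]
  [8] addr=0x6a blk=13 s=1: MISS | VC [4, 20, 12, 21]
  [9] addr=0xaa blk=21 s=1: VC-HIT | VC [4, 20, 12, 13]
  [10] addr=0xa2 blk=20 s=0: VC-HIT | VC [4, 24, 12, 13]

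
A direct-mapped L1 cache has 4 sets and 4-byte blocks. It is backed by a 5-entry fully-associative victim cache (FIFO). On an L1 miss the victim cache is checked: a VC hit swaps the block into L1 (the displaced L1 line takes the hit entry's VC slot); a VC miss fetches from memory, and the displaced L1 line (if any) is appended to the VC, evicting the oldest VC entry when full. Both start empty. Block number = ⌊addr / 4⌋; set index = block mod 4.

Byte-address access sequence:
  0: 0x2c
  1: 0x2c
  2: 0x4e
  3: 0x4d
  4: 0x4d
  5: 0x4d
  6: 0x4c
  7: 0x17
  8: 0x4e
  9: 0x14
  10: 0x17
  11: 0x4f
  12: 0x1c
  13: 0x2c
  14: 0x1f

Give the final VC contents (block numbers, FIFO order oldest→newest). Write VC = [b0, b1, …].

VC = [11, 19]

#0 0x2c→b11/s3 MISS; vc=[]
#1 0x2c→b11/s3 L1-HIT; vc=[]
#2 0x4e→b19/s3 MISS; vc=[11]
#3 0x4d→b19/s3 L1-HIT; vc=[11]
#4 0x4d→b19/s3 L1-HIT; vc=[11]
#5 0x4d→b19/s3 L1-HIT; vc=[11]
#6 0x4c→b19/s3 L1-HIT; vc=[11]
#7 0x17→b5/s1 MISS; vc=[11]
#8 0x4e→b19/s3 L1-HIT; vc=[11]
#9 0x14→b5/s1 L1-HIT; vc=[11]
#10 0x17→b5/s1 L1-HIT; vc=[11]
#11 0x4f→b19/s3 L1-HIT; vc=[11]
#12 0x1c→b7/s3 MISS; vc=[11,19]
#13 0x2c→b11/s3 VC-HIT; vc=[7,19]
#14 0x1f→b7/s3 VC-HIT; vc=[11,19]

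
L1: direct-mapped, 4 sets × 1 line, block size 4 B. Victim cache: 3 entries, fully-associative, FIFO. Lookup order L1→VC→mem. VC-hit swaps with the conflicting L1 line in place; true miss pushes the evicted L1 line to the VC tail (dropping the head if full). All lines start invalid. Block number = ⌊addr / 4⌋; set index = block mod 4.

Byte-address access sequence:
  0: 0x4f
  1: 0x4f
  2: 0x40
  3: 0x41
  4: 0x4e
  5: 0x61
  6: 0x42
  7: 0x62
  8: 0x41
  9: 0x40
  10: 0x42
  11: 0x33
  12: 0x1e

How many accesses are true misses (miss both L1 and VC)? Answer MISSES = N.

MISSES = 5

0: 0x4f (blk 19, set 3) → MISS  vc=[]
1: 0x4f (blk 19, set 3) → L1-HIT  vc=[]
2: 0x40 (blk 16, set 0) → MISS  vc=[]
3: 0x41 (blk 16, set 0) → L1-HIT  vc=[]
4: 0x4e (blk 19, set 3) → L1-HIT  vc=[]
5: 0x61 (blk 24, set 0) → MISS  vc=[16]
6: 0x42 (blk 16, set 0) → VC-HIT  vc=[24]
7: 0x62 (blk 24, set 0) → VC-HIT  vc=[16]
8: 0x41 (blk 16, set 0) → VC-HIT  vc=[24]
9: 0x40 (blk 16, set 0) → L1-HIT  vc=[24]
10: 0x42 (blk 16, set 0) → L1-HIT  vc=[24]
11: 0x33 (blk 12, set 0) → MISS  vc=[24, 16]
12: 0x1e (blk 7, set 3) → MISS  vc=[24, 16, 19]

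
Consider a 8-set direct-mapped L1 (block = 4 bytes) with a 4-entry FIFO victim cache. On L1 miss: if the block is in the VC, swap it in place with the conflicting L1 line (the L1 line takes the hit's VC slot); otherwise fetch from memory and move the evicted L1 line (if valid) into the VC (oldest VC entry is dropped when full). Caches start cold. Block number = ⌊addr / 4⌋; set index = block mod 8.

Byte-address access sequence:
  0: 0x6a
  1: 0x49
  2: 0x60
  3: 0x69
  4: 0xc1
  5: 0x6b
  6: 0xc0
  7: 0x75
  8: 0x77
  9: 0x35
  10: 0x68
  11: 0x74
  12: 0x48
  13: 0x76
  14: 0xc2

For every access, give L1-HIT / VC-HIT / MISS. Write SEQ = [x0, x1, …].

  [0] addr=0x6a blk=26 s=2: MISS | VC []
  [1] addr=0x49 blk=18 s=2: MISS | VC [26]
  [2] addr=0x60 blk=24 s=0: MISS | VC [26]
  [3] addr=0x69 blk=26 s=2: VC-HIT | VC [18]
  [4] addr=0xc1 blk=48 s=0: MISS | VC [18, 24]
  [5] addr=0x6b blk=26 s=2: L1-HIT | VC [18, 24]
  [6] addr=0xc0 blk=48 s=0: L1-HIT | VC [18, 24]
  [7] addr=0x75 blk=29 s=5: MISS | VC [18, 24]
  [8] addr=0x77 blk=29 s=5: L1-HIT | VC [18, 24]
  [9] addr=0x35 blk=13 s=5: MISS | VC [18, 24, 29]
  [10] addr=0x68 blk=26 s=2: L1-HIT | VC [18, 24, 29]
  [11] addr=0x74 blk=29 s=5: VC-HIT | VC [18, 24, 13]
  [12] addr=0x48 blk=18 s=2: VC-HIT | VC [26, 24, 13]
  [13] addr=0x76 blk=29 s=5: L1-HIT | VC [26, 24, 13]
  [14] addr=0xc2 blk=48 s=0: L1-HIT | VC [26, 24, 13]

SEQ = [MISS, MISS, MISS, VC-HIT, MISS, L1-HIT, L1-HIT, MISS, L1-HIT, MISS, L1-HIT, VC-HIT, VC-HIT, L1-HIT, L1-HIT]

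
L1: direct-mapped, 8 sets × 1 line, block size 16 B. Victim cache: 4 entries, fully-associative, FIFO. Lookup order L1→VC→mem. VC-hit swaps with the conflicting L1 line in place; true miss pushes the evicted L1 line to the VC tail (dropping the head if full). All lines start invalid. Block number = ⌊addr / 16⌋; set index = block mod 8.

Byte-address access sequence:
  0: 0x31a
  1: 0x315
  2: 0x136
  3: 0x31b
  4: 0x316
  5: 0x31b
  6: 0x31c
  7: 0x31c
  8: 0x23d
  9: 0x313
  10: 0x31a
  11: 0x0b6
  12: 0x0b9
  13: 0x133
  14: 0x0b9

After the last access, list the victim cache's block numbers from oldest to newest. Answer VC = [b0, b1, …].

  [0] addr=0x31a blk=49 s=1: MISS | VC []
  [1] addr=0x315 blk=49 s=1: L1-HIT | VC []
  [2] addr=0x136 blk=19 s=3: MISS | VC []
  [3] addr=0x31b blk=49 s=1: L1-HIT | VC []
  [4] addr=0x316 blk=49 s=1: L1-HIT | VC []
  [5] addr=0x31b blk=49 s=1: L1-HIT | VC []
  [6] addr=0x31c blk=49 s=1: L1-HIT | VC []
  [7] addr=0x31c blk=49 s=1: L1-HIT | VC []
  [8] addr=0x23d blk=35 s=3: MISS | VC [19]
  [9] addr=0x313 blk=49 s=1: L1-HIT | VC [19]
  [10] addr=0x31a blk=49 s=1: L1-HIT | VC [19]
  [11] addr=0xb6 blk=11 s=3: MISS | VC [19, 35]
  [12] addr=0xb9 blk=11 s=3: L1-HIT | VC [19, 35]
  [13] addr=0x133 blk=19 s=3: VC-HIT | VC [11, 35]
  [14] addr=0xb9 blk=11 s=3: VC-HIT | VC [19, 35]

VC = [19, 35]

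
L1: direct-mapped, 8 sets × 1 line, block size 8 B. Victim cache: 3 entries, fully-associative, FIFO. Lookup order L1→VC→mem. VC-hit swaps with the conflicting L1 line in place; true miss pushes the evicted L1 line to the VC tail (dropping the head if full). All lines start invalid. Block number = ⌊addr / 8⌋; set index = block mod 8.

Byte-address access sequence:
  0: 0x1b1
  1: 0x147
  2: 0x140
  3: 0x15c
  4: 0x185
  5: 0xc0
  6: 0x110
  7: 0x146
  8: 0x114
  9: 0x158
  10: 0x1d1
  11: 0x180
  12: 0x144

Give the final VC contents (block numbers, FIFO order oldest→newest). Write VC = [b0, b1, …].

#0 0x1b1→b54/s6 MISS; vc=[]
#1 0x147→b40/s0 MISS; vc=[]
#2 0x140→b40/s0 L1-HIT; vc=[]
#3 0x15c→b43/s3 MISS; vc=[]
#4 0x185→b48/s0 MISS; vc=[40]
#5 0xc0→b24/s0 MISS; vc=[40,48]
#6 0x110→b34/s2 MISS; vc=[40,48]
#7 0x146→b40/s0 VC-HIT; vc=[24,48]
#8 0x114→b34/s2 L1-HIT; vc=[24,48]
#9 0x158→b43/s3 L1-HIT; vc=[24,48]
#10 0x1d1→b58/s2 MISS; vc=[24,48,34]
#11 0x180→b48/s0 VC-HIT; vc=[24,40,34]
#12 0x144→b40/s0 VC-HIT; vc=[24,48,34]

VC = [24, 48, 34]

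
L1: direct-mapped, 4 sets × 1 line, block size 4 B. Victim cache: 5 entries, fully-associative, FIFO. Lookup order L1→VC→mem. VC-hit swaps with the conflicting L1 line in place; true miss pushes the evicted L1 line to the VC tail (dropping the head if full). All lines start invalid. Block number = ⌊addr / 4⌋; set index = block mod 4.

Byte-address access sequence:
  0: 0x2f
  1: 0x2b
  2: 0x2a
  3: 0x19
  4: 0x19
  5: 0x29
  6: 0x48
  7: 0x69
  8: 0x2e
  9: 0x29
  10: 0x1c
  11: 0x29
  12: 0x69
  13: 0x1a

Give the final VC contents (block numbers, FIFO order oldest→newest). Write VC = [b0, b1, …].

VC = [26, 10, 18, 11]

  [0] addr=0x2f blk=11 s=3: MISS | VC []
  [1] addr=0x2b blk=10 s=2: MISS | VC []
  [2] addr=0x2a blk=10 s=2: L1-HIT | VC []
  [3] addr=0x19 blk=6 s=2: MISS | VC [10]
  [4] addr=0x19 blk=6 s=2: L1-HIT | VC [10]
  [5] addr=0x29 blk=10 s=2: VC-HIT | VC [6]
  [6] addr=0x48 blk=18 s=2: MISS | VC [6, 10]
  [7] addr=0x69 blk=26 s=2: MISS | VC [6, 10, 18]
  [8] addr=0x2e blk=11 s=3: L1-HIT | VC [6, 10, 18]
  [9] addr=0x29 blk=10 s=2: VC-HIT | VC [6, 26, 18]
  [10] addr=0x1c blk=7 s=3: MISS | VC [6, 26, 18, 11]
  [11] addr=0x29 blk=10 s=2: L1-HIT | VC [6, 26, 18, 11]
  [12] addr=0x69 blk=26 s=2: VC-HIT | VC [6, 10, 18, 11]
  [13] addr=0x1a blk=6 s=2: VC-HIT | VC [26, 10, 18, 11]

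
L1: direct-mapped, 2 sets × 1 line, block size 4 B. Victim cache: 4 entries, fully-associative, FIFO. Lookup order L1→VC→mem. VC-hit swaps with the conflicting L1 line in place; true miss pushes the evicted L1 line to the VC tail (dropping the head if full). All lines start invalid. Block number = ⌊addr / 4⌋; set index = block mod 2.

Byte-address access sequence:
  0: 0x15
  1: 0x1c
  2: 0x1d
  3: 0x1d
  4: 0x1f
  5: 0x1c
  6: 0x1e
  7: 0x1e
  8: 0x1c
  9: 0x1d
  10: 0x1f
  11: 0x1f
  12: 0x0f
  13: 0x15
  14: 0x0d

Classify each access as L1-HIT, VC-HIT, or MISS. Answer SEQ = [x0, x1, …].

0: 0x15 (blk 5, set 1) → MISS  vc=[]
1: 0x1c (blk 7, set 1) → MISS  vc=[5]
2: 0x1d (blk 7, set 1) → L1-HIT  vc=[5]
3: 0x1d (blk 7, set 1) → L1-HIT  vc=[5]
4: 0x1f (blk 7, set 1) → L1-HIT  vc=[5]
5: 0x1c (blk 7, set 1) → L1-HIT  vc=[5]
6: 0x1e (blk 7, set 1) → L1-HIT  vc=[5]
7: 0x1e (blk 7, set 1) → L1-HIT  vc=[5]
8: 0x1c (blk 7, set 1) → L1-HIT  vc=[5]
9: 0x1d (blk 7, set 1) → L1-HIT  vc=[5]
10: 0x1f (blk 7, set 1) → L1-HIT  vc=[5]
11: 0x1f (blk 7, set 1) → L1-HIT  vc=[5]
12: 0xf (blk 3, set 1) → MISS  vc=[5, 7]
13: 0x15 (blk 5, set 1) → VC-HIT  vc=[3, 7]
14: 0xd (blk 3, set 1) → VC-HIT  vc=[5, 7]

SEQ = [MISS, MISS, L1-HIT, L1-HIT, L1-HIT, L1-HIT, L1-HIT, L1-HIT, L1-HIT, L1-HIT, L1-HIT, L1-HIT, MISS, VC-HIT, VC-HIT]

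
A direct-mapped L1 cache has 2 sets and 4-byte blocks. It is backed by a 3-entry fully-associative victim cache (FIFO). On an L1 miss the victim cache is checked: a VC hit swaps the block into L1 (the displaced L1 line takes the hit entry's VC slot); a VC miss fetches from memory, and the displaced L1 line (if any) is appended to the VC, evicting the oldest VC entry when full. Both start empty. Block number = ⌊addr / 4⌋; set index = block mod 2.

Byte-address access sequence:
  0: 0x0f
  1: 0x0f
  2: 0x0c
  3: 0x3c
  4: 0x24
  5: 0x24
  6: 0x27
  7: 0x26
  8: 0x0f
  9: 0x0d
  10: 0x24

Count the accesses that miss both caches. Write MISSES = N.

MISSES = 3

0: 0xf (blk 3, set 1) → MISS  vc=[]
1: 0xf (blk 3, set 1) → L1-HIT  vc=[]
2: 0xc (blk 3, set 1) → L1-HIT  vc=[]
3: 0x3c (blk 15, set 1) → MISS  vc=[3]
4: 0x24 (blk 9, set 1) → MISS  vc=[3, 15]
5: 0x24 (blk 9, set 1) → L1-HIT  vc=[3, 15]
6: 0x27 (blk 9, set 1) → L1-HIT  vc=[3, 15]
7: 0x26 (blk 9, set 1) → L1-HIT  vc=[3, 15]
8: 0xf (blk 3, set 1) → VC-HIT  vc=[9, 15]
9: 0xd (blk 3, set 1) → L1-HIT  vc=[9, 15]
10: 0x24 (blk 9, set 1) → VC-HIT  vc=[3, 15]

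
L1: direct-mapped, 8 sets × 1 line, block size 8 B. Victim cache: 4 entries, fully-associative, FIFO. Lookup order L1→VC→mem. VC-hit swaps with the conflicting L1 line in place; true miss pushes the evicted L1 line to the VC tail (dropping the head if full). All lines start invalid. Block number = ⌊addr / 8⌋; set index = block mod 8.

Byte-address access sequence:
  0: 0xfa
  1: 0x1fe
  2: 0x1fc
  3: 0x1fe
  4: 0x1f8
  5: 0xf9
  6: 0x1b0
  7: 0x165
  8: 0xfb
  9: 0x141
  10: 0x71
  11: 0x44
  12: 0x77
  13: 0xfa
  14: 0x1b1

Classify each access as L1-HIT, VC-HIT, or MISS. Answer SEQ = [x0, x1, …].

SEQ = [MISS, MISS, L1-HIT, L1-HIT, L1-HIT, VC-HIT, MISS, MISS, L1-HIT, MISS, MISS, MISS, L1-HIT, L1-HIT, VC-HIT]

#0 0xfa→b31/s7 MISS; vc=[]
#1 0x1fe→b63/s7 MISS; vc=[31]
#2 0x1fc→b63/s7 L1-HIT; vc=[31]
#3 0x1fe→b63/s7 L1-HIT; vc=[31]
#4 0x1f8→b63/s7 L1-HIT; vc=[31]
#5 0xf9→b31/s7 VC-HIT; vc=[63]
#6 0x1b0→b54/s6 MISS; vc=[63]
#7 0x165→b44/s4 MISS; vc=[63]
#8 0xfb→b31/s7 L1-HIT; vc=[63]
#9 0x141→b40/s0 MISS; vc=[63]
#10 0x71→b14/s6 MISS; vc=[63,54]
#11 0x44→b8/s0 MISS; vc=[63,54,40]
#12 0x77→b14/s6 L1-HIT; vc=[63,54,40]
#13 0xfa→b31/s7 L1-HIT; vc=[63,54,40]
#14 0x1b1→b54/s6 VC-HIT; vc=[63,14,40]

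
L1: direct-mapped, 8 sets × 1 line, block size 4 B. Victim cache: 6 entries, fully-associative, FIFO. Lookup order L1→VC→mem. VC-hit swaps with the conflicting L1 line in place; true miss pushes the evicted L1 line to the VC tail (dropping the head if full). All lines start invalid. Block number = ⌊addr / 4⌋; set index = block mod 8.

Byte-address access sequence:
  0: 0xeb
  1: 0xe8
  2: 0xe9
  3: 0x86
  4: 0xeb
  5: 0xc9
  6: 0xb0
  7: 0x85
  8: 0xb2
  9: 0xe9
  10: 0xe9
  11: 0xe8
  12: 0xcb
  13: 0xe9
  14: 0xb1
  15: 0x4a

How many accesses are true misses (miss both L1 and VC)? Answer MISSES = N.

0: 0xeb (blk 58, set 2) → MISS  vc=[]
1: 0xe8 (blk 58, set 2) → L1-HIT  vc=[]
2: 0xe9 (blk 58, set 2) → L1-HIT  vc=[]
3: 0x86 (blk 33, set 1) → MISS  vc=[]
4: 0xeb (blk 58, set 2) → L1-HIT  vc=[]
5: 0xc9 (blk 50, set 2) → MISS  vc=[58]
6: 0xb0 (blk 44, set 4) → MISS  vc=[58]
7: 0x85 (blk 33, set 1) → L1-HIT  vc=[58]
8: 0xb2 (blk 44, set 4) → L1-HIT  vc=[58]
9: 0xe9 (blk 58, set 2) → VC-HIT  vc=[50]
10: 0xe9 (blk 58, set 2) → L1-HIT  vc=[50]
11: 0xe8 (blk 58, set 2) → L1-HIT  vc=[50]
12: 0xcb (blk 50, set 2) → VC-HIT  vc=[58]
13: 0xe9 (blk 58, set 2) → VC-HIT  vc=[50]
14: 0xb1 (blk 44, set 4) → L1-HIT  vc=[50]
15: 0x4a (blk 18, set 2) → MISS  vc=[50, 58]

MISSES = 5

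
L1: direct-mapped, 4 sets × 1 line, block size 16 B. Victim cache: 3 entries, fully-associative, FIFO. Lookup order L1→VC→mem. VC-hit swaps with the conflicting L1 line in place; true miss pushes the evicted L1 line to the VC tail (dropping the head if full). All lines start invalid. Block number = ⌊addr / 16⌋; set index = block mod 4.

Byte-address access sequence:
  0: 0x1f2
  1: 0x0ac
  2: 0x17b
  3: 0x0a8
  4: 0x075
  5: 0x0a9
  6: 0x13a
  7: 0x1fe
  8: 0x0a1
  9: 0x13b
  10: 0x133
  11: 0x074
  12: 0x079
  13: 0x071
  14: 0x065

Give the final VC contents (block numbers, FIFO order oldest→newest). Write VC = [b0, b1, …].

  [0] addr=0x1f2 blk=31 s=3: MISS | VC []
  [1] addr=0xac blk=10 s=2: MISS | VC []
  [2] addr=0x17b blk=23 s=3: MISS | VC [31]
  [3] addr=0xa8 blk=10 s=2: L1-HIT | VC [31]
  [4] addr=0x75 blk=7 s=3: MISS | VC [31, 23]
  [5] addr=0xa9 blk=10 s=2: L1-HIT | VC [31, 23]
  [6] addr=0x13a blk=19 s=3: MISS | VC [31, 23, 7]
  [7] addr=0x1fe blk=31 s=3: VC-HIT | VC [19, 23, 7]
  [8] addr=0xa1 blk=10 s=2: L1-HIT | VC [19, 23, 7]
  [9] addr=0x13b blk=19 s=3: VC-HIT | VC [31, 23, 7]
  [10] addr=0x133 blk=19 s=3: L1-HIT | VC [31, 23, 7]
  [11] addr=0x74 blk=7 s=3: VC-HIT | VC [31, 23, 19]
  [12] addr=0x79 blk=7 s=3: L1-HIT | VC [31, 23, 19]
  [13] addr=0x71 blk=7 s=3: L1-HIT | VC [31, 23, 19]
  [14] addr=0x65 blk=6 s=2: MISS | VC [23, 19, 10]

VC = [23, 19, 10]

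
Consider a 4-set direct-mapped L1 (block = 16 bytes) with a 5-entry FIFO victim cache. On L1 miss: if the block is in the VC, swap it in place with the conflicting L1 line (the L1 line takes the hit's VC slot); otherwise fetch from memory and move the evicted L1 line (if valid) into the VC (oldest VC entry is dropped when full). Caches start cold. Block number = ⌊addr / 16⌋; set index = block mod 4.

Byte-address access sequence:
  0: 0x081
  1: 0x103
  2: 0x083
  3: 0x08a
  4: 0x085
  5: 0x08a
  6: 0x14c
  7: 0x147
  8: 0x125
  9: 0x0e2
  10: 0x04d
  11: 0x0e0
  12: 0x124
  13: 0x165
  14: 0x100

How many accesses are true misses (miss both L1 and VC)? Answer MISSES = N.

MISSES = 7

  [0] addr=0x81 blk=8 s=0: MISS | VC []
  [1] addr=0x103 blk=16 s=0: MISS | VC [8]
  [2] addr=0x83 blk=8 s=0: VC-HIT | VC [16]
  [3] addr=0x8a blk=8 s=0: L1-HIT | VC [16]
  [4] addr=0x85 blk=8 s=0: L1-HIT | VC [16]
  [5] addr=0x8a blk=8 s=0: L1-HIT | VC [16]
  [6] addr=0x14c blk=20 s=0: MISS | VC [16, 8]
  [7] addr=0x147 blk=20 s=0: L1-HIT | VC [16, 8]
  [8] addr=0x125 blk=18 s=2: MISS | VC [16, 8]
  [9] addr=0xe2 blk=14 s=2: MISS | VC [16, 8, 18]
  [10] addr=0x4d blk=4 s=0: MISS | VC [16, 8, 18, 20]
  [11] addr=0xe0 blk=14 s=2: L1-HIT | VC [16, 8, 18, 20]
  [12] addr=0x124 blk=18 s=2: VC-HIT | VC [16, 8, 14, 20]
  [13] addr=0x165 blk=22 s=2: MISS | VC [16, 8, 14, 20, 18]
  [14] addr=0x100 blk=16 s=0: VC-HIT | VC [4, 8, 14, 20, 18]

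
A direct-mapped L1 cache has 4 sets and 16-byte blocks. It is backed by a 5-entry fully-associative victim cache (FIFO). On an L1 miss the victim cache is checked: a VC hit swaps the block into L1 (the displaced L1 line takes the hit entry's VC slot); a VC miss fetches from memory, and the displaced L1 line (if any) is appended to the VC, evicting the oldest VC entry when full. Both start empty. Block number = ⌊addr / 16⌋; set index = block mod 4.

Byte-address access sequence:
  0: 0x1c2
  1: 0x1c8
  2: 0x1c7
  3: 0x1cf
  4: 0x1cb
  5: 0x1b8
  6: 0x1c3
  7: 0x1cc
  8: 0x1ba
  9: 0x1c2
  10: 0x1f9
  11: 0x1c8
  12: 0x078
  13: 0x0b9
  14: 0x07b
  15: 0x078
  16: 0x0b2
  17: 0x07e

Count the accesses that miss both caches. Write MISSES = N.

#0 0x1c2→b28/s0 MISS; vc=[]
#1 0x1c8→b28/s0 L1-HIT; vc=[]
#2 0x1c7→b28/s0 L1-HIT; vc=[]
#3 0x1cf→b28/s0 L1-HIT; vc=[]
#4 0x1cb→b28/s0 L1-HIT; vc=[]
#5 0x1b8→b27/s3 MISS; vc=[]
#6 0x1c3→b28/s0 L1-HIT; vc=[]
#7 0x1cc→b28/s0 L1-HIT; vc=[]
#8 0x1ba→b27/s3 L1-HIT; vc=[]
#9 0x1c2→b28/s0 L1-HIT; vc=[]
#10 0x1f9→b31/s3 MISS; vc=[27]
#11 0x1c8→b28/s0 L1-HIT; vc=[27]
#12 0x78→b7/s3 MISS; vc=[27,31]
#13 0xb9→b11/s3 MISS; vc=[27,31,7]
#14 0x7b→b7/s3 VC-HIT; vc=[27,31,11]
#15 0x78→b7/s3 L1-HIT; vc=[27,31,11]
#16 0xb2→b11/s3 VC-HIT; vc=[27,31,7]
#17 0x7e→b7/s3 VC-HIT; vc=[27,31,11]

MISSES = 5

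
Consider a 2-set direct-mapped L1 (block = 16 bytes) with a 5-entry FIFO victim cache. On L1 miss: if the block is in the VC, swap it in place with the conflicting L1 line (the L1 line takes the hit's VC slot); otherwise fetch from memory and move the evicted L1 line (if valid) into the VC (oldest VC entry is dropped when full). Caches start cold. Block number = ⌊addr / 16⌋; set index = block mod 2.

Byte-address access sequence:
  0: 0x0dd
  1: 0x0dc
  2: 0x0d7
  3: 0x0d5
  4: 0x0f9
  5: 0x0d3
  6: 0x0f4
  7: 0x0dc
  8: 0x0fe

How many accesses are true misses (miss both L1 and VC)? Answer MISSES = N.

#0 0xdd→b13/s1 MISS; vc=[]
#1 0xdc→b13/s1 L1-HIT; vc=[]
#2 0xd7→b13/s1 L1-HIT; vc=[]
#3 0xd5→b13/s1 L1-HIT; vc=[]
#4 0xf9→b15/s1 MISS; vc=[13]
#5 0xd3→b13/s1 VC-HIT; vc=[15]
#6 0xf4→b15/s1 VC-HIT; vc=[13]
#7 0xdc→b13/s1 VC-HIT; vc=[15]
#8 0xfe→b15/s1 VC-HIT; vc=[13]

MISSES = 2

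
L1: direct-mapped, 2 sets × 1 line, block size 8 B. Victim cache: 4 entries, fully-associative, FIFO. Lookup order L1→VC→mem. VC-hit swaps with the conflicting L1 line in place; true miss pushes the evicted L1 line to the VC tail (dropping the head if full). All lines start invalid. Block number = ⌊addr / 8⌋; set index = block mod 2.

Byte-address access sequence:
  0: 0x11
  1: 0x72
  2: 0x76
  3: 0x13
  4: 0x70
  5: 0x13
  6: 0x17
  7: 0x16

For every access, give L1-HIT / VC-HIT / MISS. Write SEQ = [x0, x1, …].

SEQ = [MISS, MISS, L1-HIT, VC-HIT, VC-HIT, VC-HIT, L1-HIT, L1-HIT]

0: 0x11 (blk 2, set 0) → MISS  vc=[]
1: 0x72 (blk 14, set 0) → MISS  vc=[2]
2: 0x76 (blk 14, set 0) → L1-HIT  vc=[2]
3: 0x13 (blk 2, set 0) → VC-HIT  vc=[14]
4: 0x70 (blk 14, set 0) → VC-HIT  vc=[2]
5: 0x13 (blk 2, set 0) → VC-HIT  vc=[14]
6: 0x17 (blk 2, set 0) → L1-HIT  vc=[14]
7: 0x16 (blk 2, set 0) → L1-HIT  vc=[14]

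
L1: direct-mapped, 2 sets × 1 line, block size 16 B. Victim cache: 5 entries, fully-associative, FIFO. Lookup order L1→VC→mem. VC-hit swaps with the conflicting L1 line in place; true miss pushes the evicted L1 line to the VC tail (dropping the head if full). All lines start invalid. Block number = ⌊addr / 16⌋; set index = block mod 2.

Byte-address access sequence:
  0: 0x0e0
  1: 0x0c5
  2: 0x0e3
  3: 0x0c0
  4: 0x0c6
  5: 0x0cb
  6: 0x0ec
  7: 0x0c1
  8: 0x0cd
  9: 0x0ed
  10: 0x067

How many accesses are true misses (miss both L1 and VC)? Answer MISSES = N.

MISSES = 3

#0 0xe0→b14/s0 MISS; vc=[]
#1 0xc5→b12/s0 MISS; vc=[14]
#2 0xe3→b14/s0 VC-HIT; vc=[12]
#3 0xc0→b12/s0 VC-HIT; vc=[14]
#4 0xc6→b12/s0 L1-HIT; vc=[14]
#5 0xcb→b12/s0 L1-HIT; vc=[14]
#6 0xec→b14/s0 VC-HIT; vc=[12]
#7 0xc1→b12/s0 VC-HIT; vc=[14]
#8 0xcd→b12/s0 L1-HIT; vc=[14]
#9 0xed→b14/s0 VC-HIT; vc=[12]
#10 0x67→b6/s0 MISS; vc=[12,14]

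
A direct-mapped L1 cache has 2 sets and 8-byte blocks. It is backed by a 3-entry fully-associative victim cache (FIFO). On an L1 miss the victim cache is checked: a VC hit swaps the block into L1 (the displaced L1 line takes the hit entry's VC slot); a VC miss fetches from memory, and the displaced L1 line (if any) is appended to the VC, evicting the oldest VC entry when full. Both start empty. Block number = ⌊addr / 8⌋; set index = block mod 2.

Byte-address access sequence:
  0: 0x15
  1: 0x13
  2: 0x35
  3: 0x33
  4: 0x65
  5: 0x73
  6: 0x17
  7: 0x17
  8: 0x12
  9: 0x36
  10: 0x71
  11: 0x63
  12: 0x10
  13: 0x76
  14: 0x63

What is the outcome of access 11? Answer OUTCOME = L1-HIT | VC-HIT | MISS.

  [0] addr=0x15 blk=2 s=0: MISS | VC []
  [1] addr=0x13 blk=2 s=0: L1-HIT | VC []
  [2] addr=0x35 blk=6 s=0: MISS | VC [2]
  [3] addr=0x33 blk=6 s=0: L1-HIT | VC [2]
  [4] addr=0x65 blk=12 s=0: MISS | VC [2, 6]
  [5] addr=0x73 blk=14 s=0: MISS | VC [2, 6, 12]
  [6] addr=0x17 blk=2 s=0: VC-HIT | VC [14, 6, 12]
  [7] addr=0x17 blk=2 s=0: L1-HIT | VC [14, 6, 12]
  [8] addr=0x12 blk=2 s=0: L1-HIT | VC [14, 6, 12]
  [9] addr=0x36 blk=6 s=0: VC-HIT | VC [14, 2, 12]
  [10] addr=0x71 blk=14 s=0: VC-HIT | VC [6, 2, 12]
  [11] addr=0x63 blk=12 s=0: VC-HIT | VC [6, 2, 14]
  [12] addr=0x10 blk=2 s=0: VC-HIT | VC [6, 12, 14]
  [13] addr=0x76 blk=14 s=0: VC-HIT | VC [6, 12, 2]
  [14] addr=0x63 blk=12 s=0: VC-HIT | VC [6, 14, 2]

OUTCOME = VC-HIT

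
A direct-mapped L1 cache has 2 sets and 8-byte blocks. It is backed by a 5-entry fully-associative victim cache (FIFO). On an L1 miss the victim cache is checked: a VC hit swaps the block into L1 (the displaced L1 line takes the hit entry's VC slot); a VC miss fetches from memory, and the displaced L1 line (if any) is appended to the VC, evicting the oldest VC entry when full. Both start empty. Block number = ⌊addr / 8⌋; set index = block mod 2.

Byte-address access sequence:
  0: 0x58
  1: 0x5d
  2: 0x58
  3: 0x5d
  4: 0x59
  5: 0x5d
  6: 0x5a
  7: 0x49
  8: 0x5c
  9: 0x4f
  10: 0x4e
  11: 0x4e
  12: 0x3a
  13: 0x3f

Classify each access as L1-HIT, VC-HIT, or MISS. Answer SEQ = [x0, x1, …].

#0 0x58→b11/s1 MISS; vc=[]
#1 0x5d→b11/s1 L1-HIT; vc=[]
#2 0x58→b11/s1 L1-HIT; vc=[]
#3 0x5d→b11/s1 L1-HIT; vc=[]
#4 0x59→b11/s1 L1-HIT; vc=[]
#5 0x5d→b11/s1 L1-HIT; vc=[]
#6 0x5a→b11/s1 L1-HIT; vc=[]
#7 0x49→b9/s1 MISS; vc=[11]
#8 0x5c→b11/s1 VC-HIT; vc=[9]
#9 0x4f→b9/s1 VC-HIT; vc=[11]
#10 0x4e→b9/s1 L1-HIT; vc=[11]
#11 0x4e→b9/s1 L1-HIT; vc=[11]
#12 0x3a→b7/s1 MISS; vc=[11,9]
#13 0x3f→b7/s1 L1-HIT; vc=[11,9]

SEQ = [MISS, L1-HIT, L1-HIT, L1-HIT, L1-HIT, L1-HIT, L1-HIT, MISS, VC-HIT, VC-HIT, L1-HIT, L1-HIT, MISS, L1-HIT]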